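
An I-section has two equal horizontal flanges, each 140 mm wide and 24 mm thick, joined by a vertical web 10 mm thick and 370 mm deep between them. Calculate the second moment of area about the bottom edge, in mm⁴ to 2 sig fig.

I_base ≈ 7.6 × 10⁸ mm⁴

Break the section into simple shapes (no overlaps), measuring from the bottom-left corner of the bounding box.
Bottom flange: 140 × 24, A = 3 360 mm², y = 12 mm, Ī = 161 280 mm⁴.
Web: 10 × 370, A = 3 700 mm², y = 209 mm, Ī = 42 210 833 mm⁴.
Top flange: 140 × 24, A = 3 360 mm², y = 406 mm, Ī = 161 280 mm⁴.
Transfer each piece to a horizontal axis along the bottom face using Ī + A·d² with d = y − 0:
  bottom flange: d = 12 mm → contributes +645 120 mm⁴
  web: d = 209 mm → contributes +203 830 533 mm⁴
  top flange: d = 406 mm → contributes +554 010 240 mm⁴
Total I = 758 485 893 mm⁴.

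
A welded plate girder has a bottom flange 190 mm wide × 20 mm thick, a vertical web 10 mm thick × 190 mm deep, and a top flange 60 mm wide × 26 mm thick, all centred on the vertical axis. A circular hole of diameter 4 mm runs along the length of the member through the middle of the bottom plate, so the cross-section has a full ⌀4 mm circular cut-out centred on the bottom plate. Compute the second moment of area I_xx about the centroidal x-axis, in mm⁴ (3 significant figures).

Treat the section as a set of non-overlapping primitives; coordinates are from the bounding-box lower-left.
Bottom plate: 190 × 20, A = 3 800 mm², y = 10 mm, Ī = 126 667 mm⁴.
Web plate: 10 × 190, A = 1 900 mm², y = 115 mm, Ī = 5 715 833 mm⁴.
Top plate: 60 × 26, A = 1 560 mm², y = 223 mm, Ī = 87 880 mm⁴.
Hole (subtracted): ⌀4, A = 12.566 mm², y = 10 mm, Ī = 12.566 mm⁴.
Centroid: ȳ = ΣA·y / ΣA = 83.375 mm.
Transfer each piece to the centroidal x-axis using Ī + A·d² with d = y − 83.375:
  bottom plate: d = -73.375 mm → contributes +20 585 417 mm⁴
  web plate: d = 31.625 mm → contributes +7 616 108 mm⁴
  top plate: d = 139.63 mm → contributes +30 500 326 mm⁴
  hole: d = -73.375 mm → contributes −67 668 mm⁴
Total I = 58 634 182 mm⁴.

I_xx ≈ 5.86 × 10⁷ mm⁴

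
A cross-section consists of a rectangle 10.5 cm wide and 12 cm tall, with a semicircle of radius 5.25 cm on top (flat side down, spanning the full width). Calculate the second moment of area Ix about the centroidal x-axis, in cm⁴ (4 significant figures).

Treat the section as a set of non-overlapping primitives; coordinates are from the bounding-box lower-left.
Rectangular body: 10.5 × 12, A = 126 cm², y = 6 cm, Ī = 1 512 cm⁴.
Semicircular cap: semicircle r = 5.25, A = 43.2951 cm², y = 14.2282 cm, Ī = 83.3814 cm⁴.
Centroid: ȳ = ΣA·y / ΣA = 8.10425 cm.
Transfer each piece to the centroidal x-axis using Ī + A·d² with d = y − 8.10425:
  rectangular body: d = -2.10425 cm → contributes +2069.91 cm⁴
  semicircular cap: d = 6.12392 cm → contributes +1707.05 cm⁴
Total I = 3776.96 cm⁴.

Ix ≈ 3777 cm⁴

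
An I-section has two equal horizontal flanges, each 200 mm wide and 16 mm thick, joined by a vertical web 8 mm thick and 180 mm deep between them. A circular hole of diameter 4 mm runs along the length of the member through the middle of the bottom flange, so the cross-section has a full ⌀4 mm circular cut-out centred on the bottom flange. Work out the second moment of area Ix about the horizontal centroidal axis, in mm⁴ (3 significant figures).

Ix ≈ 6.54 × 10⁷ mm⁴

Break the section into simple shapes (no overlaps), measuring from the bottom-left corner of the bounding box.
Bottom flange: 200 × 16, A = 3 200 mm², y = 8 mm, Ī = 68 267 mm⁴.
Web: 8 × 180, A = 1 440 mm², y = 106 mm, Ī = 3 888 000 mm⁴.
Top flange: 200 × 16, A = 3 200 mm², y = 204 mm, Ī = 68 267 mm⁴.
Hole (subtracted): ⌀4, A = 12.566 mm², y = 8 mm, Ī = 12.566 mm⁴.
Centroid: ȳ = ΣA·y / ΣA = 106.16 mm.
Transfer each piece to the horizontal centroidal axis using Ī + A·d² with d = y − 106.16:
  bottom flange: d = -98.157 mm → contributes +30 899 824 mm⁴
  web: d = -0.15733 mm → contributes +3 888 036 mm⁴
  top flange: d = 97.843 mm → contributes +30 702 467 mm⁴
  hole: d = -98.157 mm → contributes −121 088 mm⁴
Total I = 65 369 240 mm⁴.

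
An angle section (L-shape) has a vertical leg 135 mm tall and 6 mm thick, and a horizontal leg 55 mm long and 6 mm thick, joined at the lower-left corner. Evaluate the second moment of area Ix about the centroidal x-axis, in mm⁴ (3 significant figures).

Ix ≈ 2.13 × 10⁶ mm⁴

Treat the section as a set of non-overlapping primitives; coordinates are from the bounding-box lower-left.
Vertical leg: 6 × 135, A = 810 mm², y = 67.5 mm, Ī = 1 230 188 mm⁴.
Horizontal leg (remainder): 49 × 6, A = 294 mm², y = 3 mm, Ī = 882 mm⁴.
Centroid: ȳ = ΣA·y / ΣA = 50.323 mm.
Transfer each piece to the centroidal x-axis using Ī + A·d² with d = y − 50.323:
  vertical leg: d = 17.177 mm → contributes +1 469 167 mm⁴
  horizontal leg (remainder): d = -47.323 mm → contributes +659 295 mm⁴
Total I = 2 128 463 mm⁴.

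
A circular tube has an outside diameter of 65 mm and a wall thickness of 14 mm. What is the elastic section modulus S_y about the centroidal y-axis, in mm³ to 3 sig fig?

S_y ≈ 2.41 × 10⁴ mm³

Split into non-overlapping primitives; take the origin at the lower-left of the bounding box.
Outer circle: ⌀65, A = 3318.3 mm², x = 32.5 mm, Ī = 876 241 mm⁴.
Bore (subtracted): ⌀37, A = 1075.2 mm², x = 32.5 mm, Ī = 91 998 mm⁴.
By symmetry the centroid is at mid-width, x̄ = 32.5 mm.
All pieces are centred on the centroidal y-axis, so I = ΣĪ (holes subtracted) = 784 243 mm⁴.
Extreme fibre distance c = 32.5 mm; S = I/c = 24 131 mm³.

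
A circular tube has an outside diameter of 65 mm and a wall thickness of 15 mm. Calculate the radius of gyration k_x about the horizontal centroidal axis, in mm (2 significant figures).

Break the section into simple shapes (no overlaps), measuring from the bottom-left corner of the bounding box.
Outer circle: ⌀65, A = 3 318 mm², y = 32.5 mm, Ī = 876 241 mm⁴.
Bore (subtracted): ⌀35, A = 962.1 mm², y = 32.5 mm, Ī = 73 662 mm⁴.
By symmetry the centroid is at mid-height, ȳ = 32.5 mm.
All pieces are centred on the horizontal centroidal axis, so I = ΣĪ (holes subtracted) = 802 579 mm⁴.
Radius of gyration: k = √(I/A) = √(802 579 / 2 356) = 18.46 mm.

k_x ≈ 18 mm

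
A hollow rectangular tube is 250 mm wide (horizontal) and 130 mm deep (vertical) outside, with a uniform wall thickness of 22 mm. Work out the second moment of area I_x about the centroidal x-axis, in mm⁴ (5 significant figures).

Break the section into simple shapes (no overlaps), measuring from the bottom-left corner of the bounding box.
Outer rectangle: 250 × 130, A = 32 500 mm², y = 65 mm, Ī = 45 770 833 mm⁴.
Inner void (subtracted): 206 × 86, A = 17 716 mm², y = 65 mm, Ī = 10 918 961 mm⁴.
By symmetry the centroid is at mid-height, ȳ = 65 mm.
All pieces are centred on the centroidal x-axis, so I = ΣĪ (holes subtracted) = 34 851 872 mm⁴.

I_x ≈ 3.4852 × 10⁷ mm⁴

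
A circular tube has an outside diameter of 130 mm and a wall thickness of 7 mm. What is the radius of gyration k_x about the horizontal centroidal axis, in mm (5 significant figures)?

k_x ≈ 43.557 mm

Decompose the section into non-overlapping parts with the origin at the bottom-left of its bounding rectangle.
Outer circle: ⌀130, A = 13273.23 mm², y = 65 mm, Ī = 14 019 848 mm⁴.
Bore (subtracted): ⌀116, A = 10568.32 mm², y = 65 mm, Ī = 8 887 955 mm⁴.
By symmetry the centroid is at mid-height, ȳ = 65 mm.
All pieces are centred on the horizontal centroidal axis, so I = ΣĪ (holes subtracted) = 5 131 893 mm⁴.
Radius of gyration: k = √(I/A) = √(5 131 893 / 2704.911) = 43.55743 mm.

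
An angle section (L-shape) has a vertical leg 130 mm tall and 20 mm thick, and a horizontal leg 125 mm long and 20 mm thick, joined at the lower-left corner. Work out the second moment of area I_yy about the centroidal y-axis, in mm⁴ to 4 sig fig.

Decompose the section into non-overlapping parts with the origin at the bottom-left of its bounding rectangle.
Vertical leg: 20 × 130, A = 2 600 mm², x = 10 mm, Ī = 86666.7 mm⁴.
Horizontal leg (remainder): 105 × 20, A = 2 100 mm², x = 72.5 mm, Ī = 1 929 375 mm⁴.
Centroid: x̄ = ΣA·x / ΣA = 37.9255 mm.
Transfer each piece to the centroidal y-axis using Ī + A·d² with d = x − 37.9255:
  vertical leg: d = -27.9255 mm → contributes +2 114 239 mm⁴
  horizontal leg (remainder): d = 34.5745 mm → contributes +4 439 702 mm⁴
Total I = 6 553 941 mm⁴.

I_yy ≈ 6.554 × 10⁶ mm⁴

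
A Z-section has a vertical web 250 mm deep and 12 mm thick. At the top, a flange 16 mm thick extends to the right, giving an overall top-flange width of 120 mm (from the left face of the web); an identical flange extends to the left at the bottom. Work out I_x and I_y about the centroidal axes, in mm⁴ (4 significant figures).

Break the section into simple shapes (no overlaps), measuring from the bottom-left corner of the bounding box.
Web: 12 × 250, A = 3 000 mm², y = 125 mm, Ī = 15 625 000 mm⁴.
Top flange (beyond web): 108 × 16, A = 1 728 mm², y = 242 mm, Ī = 36 864 mm⁴.
Bottom flange (beyond web): 108 × 16, A = 1 728 mm², y = 8 mm, Ī = 36 864 mm⁴.
Centroid: ȳ = ΣA·y / ΣA = 125 mm.
Transfer each piece to the centroidal x-axis using Ī + A·d² with d = y − 125:
  web: d = 0 mm → contributes +15 625 000 mm⁴
  top flange (beyond web): d = 117 mm → contributes +23 691 456 mm⁴
  bottom flange (beyond web): d = -117 mm → contributes +23 691 456 mm⁴
Total I = 63 007 912 mm⁴.
For the y-axis: x̄ = 114 mm.
Repeating about the centroidal y-axis gives I_y = 15 836 832 mm⁴.

I_x ≈ 6.301 × 10⁷ mm⁴, I_y ≈ 1.584 × 10⁷ mm⁴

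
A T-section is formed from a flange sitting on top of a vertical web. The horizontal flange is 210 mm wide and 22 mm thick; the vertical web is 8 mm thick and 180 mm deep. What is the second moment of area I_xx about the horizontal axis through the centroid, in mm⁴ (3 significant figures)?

I_xx ≈ 1.53 × 10⁷ mm⁴

Break the section into simple shapes (no overlaps), measuring from the bottom-left corner of the bounding box.
Flange: 210 × 22, A = 4 620 mm², y = 191 mm, Ī = 186 340 mm⁴.
Web: 8 × 180, A = 1 440 mm², y = 90 mm, Ī = 3 888 000 mm⁴.
Centroid: ȳ = ΣA·y / ΣA = 167 mm.
Transfer each piece to the horizontal axis through the centroid using Ī + A·d² with d = y − 167:
  flange: d = 24 mm → contributes +2 847 460 mm⁴
  web: d = -77 mm → contributes +12 425 760 mm⁴
Total I = 15 273 220 mm⁴.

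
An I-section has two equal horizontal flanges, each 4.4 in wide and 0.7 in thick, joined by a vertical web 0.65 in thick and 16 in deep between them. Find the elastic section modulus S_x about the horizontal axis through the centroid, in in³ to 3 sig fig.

S_x ≈ 74.9 in³

Decompose the section into non-overlapping parts with the origin at the bottom-left of its bounding rectangle.
Bottom flange: 4.4 × 0.7, A = 3.08 in², y = 0.35 in, Ī = 0.12577 in⁴.
Web: 0.65 × 16, A = 10.4 in², y = 8.7 in, Ī = 221.87 in⁴.
Top flange: 4.4 × 0.7, A = 3.08 in², y = 17.05 in, Ī = 0.12577 in⁴.
By symmetry the centroid is at mid-height, ȳ = 8.7 in.
Transfer each piece to the horizontal axis through the centroid using Ī + A·d² with d = y − 8.7:
  bottom flange: d = -8.35 in → contributes +214.87 in⁴
  web: d = 0 in → contributes +221.87 in⁴
  top flange: d = 8.35 in → contributes +214.87 in⁴
Total I = 651.61 in⁴.
Extreme fibre distance c = 8.7 in; S = I/c = 74.898 in³.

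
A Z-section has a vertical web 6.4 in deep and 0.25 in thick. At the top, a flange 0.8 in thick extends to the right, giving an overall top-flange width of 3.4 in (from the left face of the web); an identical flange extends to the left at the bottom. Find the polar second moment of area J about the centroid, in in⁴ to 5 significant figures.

J ≈ 63.985 in⁴

Decompose the section into non-overlapping parts with the origin at the bottom-left of its bounding rectangle.
Web: 0.25 × 6.4, A = 1.6 in², y = 3.2 in, Ī = 5.461333 in⁴.
Top flange (beyond web): 3.15 × 0.8, A = 2.52 in², y = 6 in, Ī = 0.1344 in⁴.
Bottom flange (beyond web): 3.15 × 0.8, A = 2.52 in², y = 0.4 in, Ī = 0.1344 in⁴.
Centroid: ȳ = ΣA·y / ΣA = 3.2 in.
Transfer each piece to the centroidal x-axis using Ī + A·d² with d = y − 3.2:
  web: d = 0 in → contributes +5.461333 in⁴
  top flange (beyond web): d = 2.8 in → contributes +19.8912 in⁴
  bottom flange (beyond web): d = -2.8 in → contributes +19.8912 in⁴
Total I = 45.24373 in⁴.
For the y-axis: x̄ = 3.275 in.
Repeating about the centroidal y-axis gives I_y = 18.74138 in⁴.
Polar second moment: J = I_x + I_y = 63.98512 in⁴.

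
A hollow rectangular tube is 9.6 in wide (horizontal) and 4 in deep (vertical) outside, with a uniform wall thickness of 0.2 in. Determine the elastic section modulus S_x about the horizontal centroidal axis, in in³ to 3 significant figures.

Split into non-overlapping primitives; take the origin at the lower-left of the bounding box.
Outer rectangle: 9.6 × 4, A = 38.4 in², y = 2 in, Ī = 51.2 in⁴.
Inner void (subtracted): 9.2 × 3.6, A = 33.12 in², y = 2 in, Ī = 35.77 in⁴.
By symmetry the centroid is at mid-height, ȳ = 2 in.
All pieces are centred on the horizontal centroidal axis, so I = ΣĪ (holes subtracted) = 15.43 in⁴.
Extreme fibre distance c = 2 in; S = I/c = 7.7152 in³.

S_x ≈ 7.72 in³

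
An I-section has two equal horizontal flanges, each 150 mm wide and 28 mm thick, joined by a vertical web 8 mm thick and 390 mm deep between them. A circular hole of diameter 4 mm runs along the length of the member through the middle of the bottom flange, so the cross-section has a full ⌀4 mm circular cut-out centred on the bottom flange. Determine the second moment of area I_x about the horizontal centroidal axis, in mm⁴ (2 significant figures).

Treat the section as a set of non-overlapping primitives; coordinates are from the bounding-box lower-left.
Bottom flange: 150 × 28, A = 4 200 mm², y = 14 mm, Ī = 274 400 mm⁴.
Web: 8 × 390, A = 3 120 mm², y = 223 mm, Ī = 39 546 000 mm⁴.
Top flange: 150 × 28, A = 4 200 mm², y = 432 mm, Ī = 274 400 mm⁴.
Hole (subtracted): ⌀4, A = 12.57 mm², y = 14 mm, Ī = 12.57 mm⁴.
Centroid: ȳ = ΣA·y / ΣA = 223.2 mm.
Transfer each piece to the horizontal centroidal axis using Ī + A·d² with d = y − 223.2:
  bottom flange: d = -209.2 mm → contributes +184 135 504 mm⁴
  web: d = -0.2282 mm → contributes +39 546 163 mm⁴
  top flange: d = 208.8 mm → contributes +183 334 134 mm⁴
  hole: d = -209.2 mm → contributes −550 124 mm⁴
Total I = 406 465 676 mm⁴.

I_x ≈ 4.1 × 10⁸ mm⁴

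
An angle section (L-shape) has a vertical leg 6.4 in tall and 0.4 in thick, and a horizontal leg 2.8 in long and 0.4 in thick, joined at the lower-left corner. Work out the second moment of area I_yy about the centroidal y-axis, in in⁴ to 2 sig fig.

Break the section into simple shapes (no overlaps), measuring from the bottom-left corner of the bounding box.
Vertical leg: 0.4 × 6.4, A = 2.56 in², x = 0.2 in, Ī = 0.03413 in⁴.
Horizontal leg (remainder): 2.4 × 0.4, A = 0.96 in², x = 1.6 in, Ī = 0.4608 in⁴.
Centroid: x̄ = ΣA·x / ΣA = 0.5818 in.
Transfer each piece to the centroidal y-axis using Ī + A·d² with d = x − 0.5818:
  vertical leg: d = -0.3818 in → contributes +0.4073 in⁴
  horizontal leg (remainder): d = 1.018 in → contributes +1.456 in⁴
Total I = 1.863 in⁴.

I_yy ≈ 1.9 in⁴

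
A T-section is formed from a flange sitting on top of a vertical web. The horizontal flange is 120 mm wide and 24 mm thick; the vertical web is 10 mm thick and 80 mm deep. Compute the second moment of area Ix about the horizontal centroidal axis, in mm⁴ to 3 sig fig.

Ix ≈ 2.26 × 10⁶ mm⁴

Decompose the section into non-overlapping parts with the origin at the bottom-left of its bounding rectangle.
Flange: 120 × 24, A = 2 880 mm², y = 92 mm, Ī = 138 240 mm⁴.
Web: 10 × 80, A = 800 mm², y = 40 mm, Ī = 426 667 mm⁴.
Centroid: ȳ = ΣA·y / ΣA = 80.696 mm.
Transfer each piece to the horizontal centroidal axis using Ī + A·d² with d = y − 80.696:
  flange: d = 11.304 mm → contributes +506 270 mm⁴
  web: d = -40.696 mm → contributes +1 751 576 mm⁴
Total I = 2 257 846 mm⁴.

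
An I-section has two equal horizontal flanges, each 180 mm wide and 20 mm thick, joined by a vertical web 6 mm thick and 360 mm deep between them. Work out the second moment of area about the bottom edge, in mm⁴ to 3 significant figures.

I_base ≈ 6.58 × 10⁸ mm⁴

Split into non-overlapping primitives; take the origin at the lower-left of the bounding box.
Bottom flange: 180 × 20, A = 3 600 mm², y = 10 mm, Ī = 120 000 mm⁴.
Web: 6 × 360, A = 2 160 mm², y = 200 mm, Ī = 23 328 000 mm⁴.
Top flange: 180 × 20, A = 3 600 mm², y = 390 mm, Ī = 120 000 mm⁴.
Transfer each piece to the base of the section using Ī + A·d² with d = y − 0:
  bottom flange: d = 10 mm → contributes +480 000 mm⁴
  web: d = 200 mm → contributes +109 728 000 mm⁴
  top flange: d = 390 mm → contributes +547 680 000 mm⁴
Total I = 657 888 000 mm⁴.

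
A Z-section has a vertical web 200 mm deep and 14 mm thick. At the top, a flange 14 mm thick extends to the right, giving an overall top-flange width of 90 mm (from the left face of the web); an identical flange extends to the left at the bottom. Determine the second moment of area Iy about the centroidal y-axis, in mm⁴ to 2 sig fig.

Iy ≈ 5.4 × 10⁶ mm⁴

Decompose the section into non-overlapping parts with the origin at the bottom-left of its bounding rectangle.
Web: 14 × 200, A = 2 800 mm², x = 83 mm, Ī = 45 733 mm⁴.
Top flange (beyond web): 76 × 14, A = 1 064 mm², x = 128 mm, Ī = 512 139 mm⁴.
Bottom flange (beyond web): 76 × 14, A = 1 064 mm², x = 38 mm, Ī = 512 139 mm⁴.
Centroid: x̄ = ΣA·x / ΣA = 83 mm.
Transfer each piece to the centroidal y-axis using Ī + A·d² with d = x − 83:
  web: d = 0 mm → contributes +45 733 mm⁴
  top flange (beyond web): d = 45 mm → contributes +2 666 739 mm⁴
  bottom flange (beyond web): d = -45 mm → contributes +2 666 739 mm⁴
Total I = 5 379 211 mm⁴.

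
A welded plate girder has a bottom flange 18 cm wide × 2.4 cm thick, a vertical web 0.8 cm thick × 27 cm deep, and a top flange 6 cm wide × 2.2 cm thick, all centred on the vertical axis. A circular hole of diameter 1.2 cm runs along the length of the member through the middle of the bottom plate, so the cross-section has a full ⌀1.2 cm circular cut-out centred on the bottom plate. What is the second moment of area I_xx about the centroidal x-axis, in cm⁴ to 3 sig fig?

I_xx ≈ 1.09 × 10⁴ cm⁴

Break the section into simple shapes (no overlaps), measuring from the bottom-left corner of the bounding box.
Bottom plate: 18 × 2.4, A = 43.2 cm², y = 1.2 cm, Ī = 20.736 cm⁴.
Web plate: 0.8 × 27, A = 21.6 cm², y = 15.9 cm, Ī = 1312.2 cm⁴.
Top plate: 6 × 2.2, A = 13.2 cm², y = 30.5 cm, Ī = 5.324 cm⁴.
Hole (subtracted): ⌀1.2, A = 1.131 cm², y = 1.2 cm, Ī = 0.10179 cm⁴.
Centroid: ȳ = ΣA·y / ΣA = 10.362 cm.
Transfer each piece to the centroidal x-axis using Ī + A·d² with d = y − 10.362:
  bottom plate: d = -9.1621 cm → contributes +3647.1 cm⁴
  web plate: d = 5.5379 cm → contributes +1974.6 cm⁴
  top plate: d = 20.138 cm → contributes +5358.4 cm⁴
  hole: d = -9.1621 cm → contributes −95.04 cm⁴
Total I = 10 885 cm⁴.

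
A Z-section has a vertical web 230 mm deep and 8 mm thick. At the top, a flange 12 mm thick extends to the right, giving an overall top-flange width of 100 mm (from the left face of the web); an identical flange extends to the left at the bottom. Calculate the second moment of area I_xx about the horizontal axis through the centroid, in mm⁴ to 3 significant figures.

I_xx ≈ 3.44 × 10⁷ mm⁴

Break the section into simple shapes (no overlaps), measuring from the bottom-left corner of the bounding box.
Web: 8 × 230, A = 1 840 mm², y = 115 mm, Ī = 8 111 333 mm⁴.
Top flange (beyond web): 92 × 12, A = 1 104 mm², y = 224 mm, Ī = 13 248 mm⁴.
Bottom flange (beyond web): 92 × 12, A = 1 104 mm², y = 6 mm, Ī = 13 248 mm⁴.
Centroid: ȳ = ΣA·y / ΣA = 115 mm.
Transfer each piece to the horizontal axis through the centroid using Ī + A·d² with d = y − 115:
  web: d = 0 mm → contributes +8 111 333 mm⁴
  top flange (beyond web): d = 109 mm → contributes +13 129 872 mm⁴
  bottom flange (beyond web): d = -109 mm → contributes +13 129 872 mm⁴
Total I = 34 371 077 mm⁴.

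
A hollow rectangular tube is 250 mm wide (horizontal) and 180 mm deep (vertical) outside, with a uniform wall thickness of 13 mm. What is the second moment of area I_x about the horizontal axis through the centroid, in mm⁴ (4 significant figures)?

I_x ≈ 5.332 × 10⁷ mm⁴

Break the section into simple shapes (no overlaps), measuring from the bottom-left corner of the bounding box.
Outer rectangle: 250 × 180, A = 45 000 mm², y = 90 mm, Ī = 121 500 000 mm⁴.
Inner void (subtracted): 224 × 154, A = 34 496 mm², y = 90 mm, Ī = 68 175 595 mm⁴.
By symmetry the centroid is at mid-height, ȳ = 90 mm.
All pieces are centred on the horizontal axis through the centroid, so I = ΣĪ (holes subtracted) = 53 324 405 mm⁴.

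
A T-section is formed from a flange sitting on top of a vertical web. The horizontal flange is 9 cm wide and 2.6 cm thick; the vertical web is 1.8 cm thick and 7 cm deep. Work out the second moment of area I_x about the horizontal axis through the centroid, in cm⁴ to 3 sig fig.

I_x ≈ 253 cm⁴

Decompose the section into non-overlapping parts with the origin at the bottom-left of its bounding rectangle.
Flange: 9 × 2.6, A = 23.4 cm², y = 8.3 cm, Ī = 13.182 cm⁴.
Web: 1.8 × 7, A = 12.6 cm², y = 3.5 cm, Ī = 51.45 cm⁴.
Centroid: ȳ = ΣA·y / ΣA = 6.62 cm.
Transfer each piece to the horizontal axis through the centroid using Ī + A·d² with d = y − 6.62:
  flange: d = 1.68 cm → contributes +79.226 cm⁴
  web: d = -3.12 cm → contributes +174.1 cm⁴
Total I = 253.33 cm⁴.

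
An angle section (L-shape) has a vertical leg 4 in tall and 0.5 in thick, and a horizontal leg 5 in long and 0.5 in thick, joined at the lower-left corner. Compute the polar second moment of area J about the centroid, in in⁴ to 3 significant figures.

J ≈ 16.4 in⁴

Split into non-overlapping primitives; take the origin at the lower-left of the bounding box.
Vertical leg: 0.5 × 4, A = 2 in², y = 2 in, Ī = 2.6667 in⁴.
Horizontal leg (remainder): 4.5 × 0.5, A = 2.25 in², y = 0.25 in, Ī = 0.046875 in⁴.
Centroid: ȳ = ΣA·y / ΣA = 1.0735 in.
Transfer each piece to the centroidal x-axis using Ī + A·d² with d = y − 1.0735:
  vertical leg: d = 0.92647 in → contributes +4.3834 in⁴
  horizontal leg (remainder): d = -0.82353 in → contributes +1.5728 in⁴
Total I = 5.9562 in⁴.
For the y-axis: x̄ = 1.5735 in.
Repeating about the centroidal y-axis gives I_y = 10.456 in⁴.
Polar second moment: J = I_x + I_y = 16.412 in⁴.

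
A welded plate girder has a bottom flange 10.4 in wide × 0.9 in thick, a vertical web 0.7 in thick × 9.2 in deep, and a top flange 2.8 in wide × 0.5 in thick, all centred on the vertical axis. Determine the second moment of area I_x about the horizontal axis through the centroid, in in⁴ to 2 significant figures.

I_x ≈ 220 in⁴

Break the section into simple shapes (no overlaps), measuring from the bottom-left corner of the bounding box.
Bottom plate: 10.4 × 0.9, A = 9.36 in², y = 0.45 in, Ī = 0.6318 in⁴.
Web plate: 0.7 × 9.2, A = 6.44 in², y = 5.5 in, Ī = 45.42 in⁴.
Top plate: 2.8 × 0.5, A = 1.4 in², y = 10.35 in, Ī = 0.02917 in⁴.
Centroid: ȳ = ΣA·y / ΣA = 3.147 in.
Transfer each piece to the horizontal axis through the centroid using Ī + A·d² with d = y − 3.147:
  bottom plate: d = -2.697 in → contributes +68.7 in⁴
  web plate: d = 2.353 in → contributes +81.09 in⁴
  top plate: d = 7.203 in → contributes +72.67 in⁴
Total I = 222.5 in⁴.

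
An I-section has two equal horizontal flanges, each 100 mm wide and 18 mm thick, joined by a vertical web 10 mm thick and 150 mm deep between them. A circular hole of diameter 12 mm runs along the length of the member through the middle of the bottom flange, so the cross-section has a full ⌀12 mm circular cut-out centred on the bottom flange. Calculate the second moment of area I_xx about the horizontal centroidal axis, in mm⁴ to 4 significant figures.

I_xx ≈ 2.749 × 10⁷ mm⁴

Break the section into simple shapes (no overlaps), measuring from the bottom-left corner of the bounding box.
Bottom flange: 100 × 18, A = 1 800 mm², y = 9 mm, Ī = 48 600 mm⁴.
Web: 10 × 150, A = 1 500 mm², y = 93 mm, Ī = 2 812 500 mm⁴.
Top flange: 100 × 18, A = 1 800 mm², y = 177 mm, Ī = 48 600 mm⁴.
Hole (subtracted): ⌀12, A = 113.097 mm², y = 9 mm, Ī = 1017.88 mm⁴.
Centroid: ȳ = ΣA·y / ΣA = 94.905 mm.
Transfer each piece to the horizontal centroidal axis using Ī + A·d² with d = y − 94.905:
  bottom flange: d = -85.905 mm → contributes +13 332 012 mm⁴
  web: d = -1.90503 mm → contributes +2 817 944 mm⁴
  top flange: d = 82.095 mm → contributes +12 179 853 mm⁴
  hole: d = -85.905 mm → contributes −835 639 mm⁴
Total I = 27 494 169 mm⁴.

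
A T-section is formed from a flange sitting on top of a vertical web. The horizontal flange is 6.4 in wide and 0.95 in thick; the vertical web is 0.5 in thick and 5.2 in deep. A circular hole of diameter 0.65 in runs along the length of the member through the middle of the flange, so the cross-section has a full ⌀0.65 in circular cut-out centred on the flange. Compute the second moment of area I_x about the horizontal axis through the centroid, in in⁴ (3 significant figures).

Break the section into simple shapes (no overlaps), measuring from the bottom-left corner of the bounding box.
Flange: 6.4 × 0.95, A = 6.08 in², y = 5.675 in, Ī = 0.45727 in⁴.
Web: 0.5 × 5.2, A = 2.6 in², y = 2.6 in, Ī = 5.8587 in⁴.
Hole (subtracted): ⌀0.65, A = 0.33183 in², y = 5.675 in, Ī = 0.0087624 in⁴.
Centroid: ȳ = ΣA·y / ΣA = 4.7173 in.
Transfer each piece to the horizontal axis through the centroid using Ī + A·d² with d = y − 4.7173:
  flange: d = 0.9577 in → contributes +6.0337 in⁴
  web: d = -2.1173 in → contributes +17.514 in⁴
  hole: d = 0.9577 in → contributes −0.31311 in⁴
Total I = 23.235 in⁴.

I_x ≈ 23.2 in⁴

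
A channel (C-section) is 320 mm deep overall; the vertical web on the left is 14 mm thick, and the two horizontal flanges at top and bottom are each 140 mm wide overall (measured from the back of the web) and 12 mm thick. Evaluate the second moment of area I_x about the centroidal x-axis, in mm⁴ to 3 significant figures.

Break the section into simple shapes (no overlaps), measuring from the bottom-left corner of the bounding box.
Web: 14 × 320, A = 4 480 mm², y = 160 mm, Ī = 38 229 333 mm⁴.
Top flange (beyond web): 126 × 12, A = 1 512 mm², y = 314 mm, Ī = 18 144 mm⁴.
Bottom flange (beyond web): 126 × 12, A = 1 512 mm², y = 6 mm, Ī = 18 144 mm⁴.
By symmetry the centroid is at mid-height, ȳ = 160 mm.
Transfer each piece to the centroidal x-axis using Ī + A·d² with d = y − 160:
  web: d = 0 mm → contributes +38 229 333 mm⁴
  top flange (beyond web): d = 154 mm → contributes +35 876 736 mm⁴
  bottom flange (beyond web): d = -154 mm → contributes +35 876 736 mm⁴
Total I = 109 982 805 mm⁴.

I_x ≈ 1.10 × 10⁸ mm⁴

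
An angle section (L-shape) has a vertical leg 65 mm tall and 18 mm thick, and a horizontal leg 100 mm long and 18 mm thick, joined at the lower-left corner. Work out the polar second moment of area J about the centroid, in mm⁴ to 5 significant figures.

Break the section into simple shapes (no overlaps), measuring from the bottom-left corner of the bounding box.
Vertical leg: 18 × 65, A = 1 170 mm², y = 32.5 mm, Ī = 411937.5 mm⁴.
Horizontal leg (remainder): 82 × 18, A = 1 476 mm², y = 9 mm, Ī = 39 852 mm⁴.
Centroid: ȳ = ΣA·y / ΣA = 19.39116 mm.
Transfer each piece to the centroidal x-axis using Ī + A·d² with d = y − 19.39116:
  vertical leg: d = 13.10884 mm → contributes +612992.4 mm⁴
  horizontal leg (remainder): d = -10.39116 mm → contributes +199224.8 mm⁴
Total I = 812217.2 mm⁴.
For the y-axis: x̄ = 36.89116 mm.
Repeating about the centroidal y-axis gives I_y = 2 490 275 mm⁴.
Polar second moment: J = I_x + I_y = 3 302 492 mm⁴.

J ≈ 3.3025 × 10⁶ mm⁴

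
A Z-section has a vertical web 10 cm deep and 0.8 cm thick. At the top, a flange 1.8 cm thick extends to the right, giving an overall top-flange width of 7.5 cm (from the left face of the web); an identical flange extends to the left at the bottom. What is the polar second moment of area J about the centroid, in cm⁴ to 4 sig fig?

J ≈ 908.5 cm⁴

Break the section into simple shapes (no overlaps), measuring from the bottom-left corner of the bounding box.
Web: 0.8 × 10, A = 8 cm², y = 5 cm, Ī = 66.6667 cm⁴.
Top flange (beyond web): 6.7 × 1.8, A = 12.06 cm², y = 9.1 cm, Ī = 3.2562 cm⁴.
Bottom flange (beyond web): 6.7 × 1.8, A = 12.06 cm², y = 0.9 cm, Ī = 3.2562 cm⁴.
Centroid: ȳ = ΣA·y / ΣA = 5 cm.
Transfer each piece to the centroidal x-axis using Ī + A·d² with d = y − 5:
  web: d = 0 cm → contributes +66.6667 cm⁴
  top flange (beyond web): d = 4.1 cm → contributes +205.985 cm⁴
  bottom flange (beyond web): d = -4.1 cm → contributes +205.985 cm⁴
Total I = 478.636 cm⁴.
For the y-axis: x̄ = 7.1 cm.
Repeating about the centroidal y-axis gives I_y = 429.843 cm⁴.
Polar second moment: J = I_x + I_y = 908.479 cm⁴.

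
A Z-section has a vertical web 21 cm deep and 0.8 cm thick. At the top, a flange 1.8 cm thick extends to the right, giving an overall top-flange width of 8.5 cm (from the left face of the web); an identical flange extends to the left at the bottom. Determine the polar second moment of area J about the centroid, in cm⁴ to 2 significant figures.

J ≈ 3800 cm⁴

Decompose the section into non-overlapping parts with the origin at the bottom-left of its bounding rectangle.
Web: 0.8 × 21, A = 16.8 cm², y = 10.5 cm, Ī = 617.4 cm⁴.
Top flange (beyond web): 7.7 × 1.8, A = 13.86 cm², y = 20.1 cm, Ī = 3.742 cm⁴.
Bottom flange (beyond web): 7.7 × 1.8, A = 13.86 cm², y = 0.9 cm, Ī = 3.742 cm⁴.
Centroid: ȳ = ΣA·y / ΣA = 10.5 cm.
Transfer each piece to the centroidal x-axis using Ī + A·d² with d = y − 10.5:
  web: d = 0 cm → contributes +617.4 cm⁴
  top flange (beyond web): d = 9.6 cm → contributes +1 281 cm⁴
  bottom flange (beyond web): d = -9.6 cm → contributes +1 281 cm⁴
Total I = 3 180 cm⁴.
For the y-axis: x̄ = 8.1 cm.
Repeating about the centroidal y-axis gives I_y = 638.5 cm⁴.
Polar second moment: J = I_x + I_y = 3 818 cm⁴.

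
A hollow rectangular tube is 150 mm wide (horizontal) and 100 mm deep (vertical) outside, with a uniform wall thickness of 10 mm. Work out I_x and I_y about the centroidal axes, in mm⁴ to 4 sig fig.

I_x ≈ 6.953 × 10⁶ mm⁴, I_y ≈ 1.348 × 10⁷ mm⁴

Break the section into simple shapes (no overlaps), measuring from the bottom-left corner of the bounding box.
Outer rectangle: 150 × 100, A = 15 000 mm², y = 50 mm, Ī = 12 500 000 mm⁴.
Inner void (subtracted): 130 × 80, A = 10 400 mm², y = 50 mm, Ī = 5 546 667 mm⁴.
By symmetry the centroid is at mid-height, ȳ = 50 mm.
All pieces are centred on the centroidal x-axis, so I = ΣĪ (holes subtracted) = 6 953 333 mm⁴.
Repeating about the centroidal y-axis gives I_y = 13 478 333 mm⁴.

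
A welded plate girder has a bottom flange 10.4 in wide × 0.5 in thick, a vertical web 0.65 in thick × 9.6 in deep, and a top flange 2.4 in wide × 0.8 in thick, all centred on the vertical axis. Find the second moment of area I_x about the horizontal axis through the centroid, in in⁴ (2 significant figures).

I_x ≈ 210 in⁴

Split into non-overlapping primitives; take the origin at the lower-left of the bounding box.
Bottom plate: 10.4 × 0.5, A = 5.2 in², y = 0.25 in, Ī = 0.1083 in⁴.
Web plate: 0.65 × 9.6, A = 6.24 in², y = 5.3 in, Ī = 47.92 in⁴.
Top plate: 2.4 × 0.8, A = 1.92 in², y = 10.5 in, Ī = 0.1024 in⁴.
Centroid: ȳ = ΣA·y / ΣA = 4.082 in.
Transfer each piece to the horizontal axis through the centroid using Ī + A·d² with d = y − 4.082:
  bottom plate: d = -3.832 in → contributes +76.46 in⁴
  web plate: d = 1.218 in → contributes +57.18 in⁴
  top plate: d = 6.418 in → contributes +79.2 in⁴
Total I = 212.8 in⁴.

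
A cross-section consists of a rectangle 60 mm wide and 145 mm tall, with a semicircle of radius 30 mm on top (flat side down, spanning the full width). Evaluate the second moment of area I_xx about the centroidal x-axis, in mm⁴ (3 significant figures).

Decompose the section into non-overlapping parts with the origin at the bottom-left of its bounding rectangle.
Rectangular body: 60 × 145, A = 8 700 mm², y = 72.5 mm, Ī = 15 243 125 mm⁴.
Semicircular cap: semicircle r = 30, A = 1413.7 mm², y = 157.73 mm, Ī = 88 903 mm⁴.
Centroid: ȳ = ΣA·y / ΣA = 84.414 mm.
Transfer each piece to the centroidal x-axis using Ī + A·d² with d = y − 84.414:
  rectangular body: d = -11.914 mm → contributes +16 478 025 mm⁴
  semicircular cap: d = 73.318 mm → contributes +7 688 468 mm⁴
Total I = 24 166 493 mm⁴.

I_xx ≈ 2.42 × 10⁷ mm⁴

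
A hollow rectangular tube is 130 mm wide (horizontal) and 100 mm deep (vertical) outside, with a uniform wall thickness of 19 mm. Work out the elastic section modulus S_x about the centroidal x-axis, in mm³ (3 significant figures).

S_x ≈ 1.80 × 10⁵ mm³

Treat the section as a set of non-overlapping primitives; coordinates are from the bounding-box lower-left.
Outer rectangle: 130 × 100, A = 13 000 mm², y = 50 mm, Ī = 10 833 333 mm⁴.
Inner void (subtracted): 92 × 62, A = 5 704 mm², y = 50 mm, Ī = 1 827 181 mm⁴.
By symmetry the centroid is at mid-height, ȳ = 50 mm.
All pieces are centred on the centroidal x-axis, so I = ΣĪ (holes subtracted) = 9 006 152 mm⁴.
Extreme fibre distance c = 50 mm; S = I/c = 180 123 mm³.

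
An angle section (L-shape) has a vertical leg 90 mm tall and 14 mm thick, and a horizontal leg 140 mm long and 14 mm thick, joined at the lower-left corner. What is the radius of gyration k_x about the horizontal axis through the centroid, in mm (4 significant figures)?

Split into non-overlapping primitives; take the origin at the lower-left of the bounding box.
Vertical leg: 14 × 90, A = 1 260 mm², y = 45 mm, Ī = 850 500 mm⁴.
Horizontal leg (remainder): 126 × 14, A = 1 764 mm², y = 7 mm, Ī = 28 812 mm⁴.
Centroid: ȳ = ΣA·y / ΣA = 22.8333 mm.
Transfer each piece to the horizontal axis through the centroid using Ī + A·d² with d = y − 22.8333:
  vertical leg: d = 22.1667 mm → contributes +1 469 615 mm⁴
  horizontal leg (remainder): d = -15.8333 mm → contributes +471 037 mm⁴
Total I = 1 940 652 mm⁴.
Radius of gyration: k = √(I/A) = √(1 940 652 / 3 024) = 25.3328 mm.

k_x ≈ 25.33 mm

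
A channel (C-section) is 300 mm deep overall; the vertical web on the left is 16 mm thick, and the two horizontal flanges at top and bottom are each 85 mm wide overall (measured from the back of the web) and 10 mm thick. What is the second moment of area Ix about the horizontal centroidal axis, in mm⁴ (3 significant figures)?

Ix ≈ 6.50 × 10⁷ mm⁴

Split into non-overlapping primitives; take the origin at the lower-left of the bounding box.
Web: 16 × 300, A = 4 800 mm², y = 150 mm, Ī = 36 000 000 mm⁴.
Top flange (beyond web): 69 × 10, A = 690 mm², y = 295 mm, Ī = 5 750 mm⁴.
Bottom flange (beyond web): 69 × 10, A = 690 mm², y = 5 mm, Ī = 5 750 mm⁴.
By symmetry the centroid is at mid-height, ȳ = 150 mm.
Transfer each piece to the horizontal centroidal axis using Ī + A·d² with d = y − 150:
  web: d = 0 mm → contributes +36 000 000 mm⁴
  top flange (beyond web): d = 145 mm → contributes +14 513 000 mm⁴
  bottom flange (beyond web): d = -145 mm → contributes +14 513 000 mm⁴
Total I = 65 026 000 mm⁴.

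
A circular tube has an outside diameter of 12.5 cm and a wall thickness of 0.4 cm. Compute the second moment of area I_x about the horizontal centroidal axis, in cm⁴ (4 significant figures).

Decompose the section into non-overlapping parts with the origin at the bottom-left of its bounding rectangle.
Outer circle: ⌀12.5, A = 122.718 cm², y = 6.25 cm, Ī = 1198.42 cm⁴.
Bore (subtracted): ⌀11.7, A = 107.513 cm², y = 6.25 cm, Ī = 919.842 cm⁴.
By symmetry the centroid is at mid-height, ȳ = 6.25 cm.
All pieces are centred on the horizontal centroidal axis, so I = ΣĪ (holes subtracted) = 278.58 cm⁴.

I_x ≈ 278.6 cm⁴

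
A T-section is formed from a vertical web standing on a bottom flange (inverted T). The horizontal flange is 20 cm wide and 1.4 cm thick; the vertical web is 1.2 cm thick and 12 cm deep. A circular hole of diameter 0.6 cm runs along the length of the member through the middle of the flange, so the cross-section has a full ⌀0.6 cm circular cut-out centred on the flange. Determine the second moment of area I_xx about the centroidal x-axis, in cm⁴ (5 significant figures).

Break the section into simple shapes (no overlaps), measuring from the bottom-left corner of the bounding box.
Flange: 20 × 1.4, A = 28 cm², y = 0.7 cm, Ī = 4.573333 cm⁴.
Web: 1.2 × 12, A = 14.4 cm², y = 7.4 cm, Ī = 172.8 cm⁴.
Hole (subtracted): ⌀0.6, A = 0.2827433 cm², y = 0.7 cm, Ī = 0.006361725 cm⁴.
Centroid: ȳ = ΣA·y / ΣA = 2.990747 cm.
Transfer each piece to the centroidal x-axis using Ī + A·d² with d = y − 2.990747:
  flange: d = -2.290747 cm → contributes +151.504 cm⁴
  web: d = 4.409253 cm → contributes +452.7577 cm⁴
  hole: d = -2.290747 cm → contributes −1.490064 cm⁴
Total I = 602.7717 cm⁴.

I_xx ≈ 602.77 cm⁴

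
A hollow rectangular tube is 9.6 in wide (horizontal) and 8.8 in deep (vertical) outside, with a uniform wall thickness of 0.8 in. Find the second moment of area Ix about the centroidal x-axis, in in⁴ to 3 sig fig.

Ix ≈ 296 in⁴

Split into non-overlapping primitives; take the origin at the lower-left of the bounding box.
Outer rectangle: 9.6 × 8.8, A = 84.48 in², y = 4.4 in, Ī = 545.18 in⁴.
Inner void (subtracted): 8 × 7.2, A = 57.6 in², y = 4.4 in, Ī = 248.83 in⁴.
By symmetry the centroid is at mid-height, ȳ = 4.4 in.
All pieces are centred on the centroidal x-axis, so I = ΣĪ (holes subtracted) = 296.35 in⁴.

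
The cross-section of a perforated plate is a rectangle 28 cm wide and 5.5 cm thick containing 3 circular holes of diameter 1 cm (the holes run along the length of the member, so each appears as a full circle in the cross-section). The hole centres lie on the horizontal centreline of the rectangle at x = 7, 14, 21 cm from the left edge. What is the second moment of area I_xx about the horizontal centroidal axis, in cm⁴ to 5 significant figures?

I_xx ≈ 388.06 cm⁴

Split into non-overlapping primitives; take the origin at the lower-left of the bounding box.
Plate: 28 × 5.5, A = 154 cm², y = 2.75 cm, Ī = 388.2083 cm⁴.
Hole 1 (subtracted): ⌀1, A = 0.7853982 cm², y = 2.75 cm, Ī = 0.04908739 cm⁴.
Hole 2 (subtracted): ⌀1, A = 0.7853982 cm², y = 2.75 cm, Ī = 0.04908739 cm⁴.
Hole 3 (subtracted): ⌀1, A = 0.7853982 cm², y = 2.75 cm, Ī = 0.04908739 cm⁴.
By symmetry the centroid is at mid-height, ȳ = 2.75 cm.
All pieces are centred on the horizontal centroidal axis, so I = ΣĪ (holes subtracted) = 388.0611 cm⁴.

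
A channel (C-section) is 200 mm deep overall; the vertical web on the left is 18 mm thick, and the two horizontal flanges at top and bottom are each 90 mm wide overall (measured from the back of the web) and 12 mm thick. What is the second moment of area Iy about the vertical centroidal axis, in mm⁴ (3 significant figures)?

Iy ≈ 3.21 × 10⁶ mm⁴

Break the section into simple shapes (no overlaps), measuring from the bottom-left corner of the bounding box.
Web: 18 × 200, A = 3 600 mm², x = 9 mm, Ī = 97 200 mm⁴.
Top flange (beyond web): 72 × 12, A = 864 mm², x = 54 mm, Ī = 373 248 mm⁴.
Bottom flange (beyond web): 72 × 12, A = 864 mm², x = 54 mm, Ī = 373 248 mm⁴.
Centroid: x̄ = ΣA·x / ΣA = 23.595 mm.
Transfer each piece to the vertical centroidal axis using Ī + A·d² with d = x − 23.595:
  web: d = -14.595 mm → contributes +864 008 mm⁴
  top flange (beyond web): d = 30.405 mm → contributes +1 172 006 mm⁴
  bottom flange (beyond web): d = 30.405 mm → contributes +1 172 006 mm⁴
Total I = 3 208 020 mm⁴.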